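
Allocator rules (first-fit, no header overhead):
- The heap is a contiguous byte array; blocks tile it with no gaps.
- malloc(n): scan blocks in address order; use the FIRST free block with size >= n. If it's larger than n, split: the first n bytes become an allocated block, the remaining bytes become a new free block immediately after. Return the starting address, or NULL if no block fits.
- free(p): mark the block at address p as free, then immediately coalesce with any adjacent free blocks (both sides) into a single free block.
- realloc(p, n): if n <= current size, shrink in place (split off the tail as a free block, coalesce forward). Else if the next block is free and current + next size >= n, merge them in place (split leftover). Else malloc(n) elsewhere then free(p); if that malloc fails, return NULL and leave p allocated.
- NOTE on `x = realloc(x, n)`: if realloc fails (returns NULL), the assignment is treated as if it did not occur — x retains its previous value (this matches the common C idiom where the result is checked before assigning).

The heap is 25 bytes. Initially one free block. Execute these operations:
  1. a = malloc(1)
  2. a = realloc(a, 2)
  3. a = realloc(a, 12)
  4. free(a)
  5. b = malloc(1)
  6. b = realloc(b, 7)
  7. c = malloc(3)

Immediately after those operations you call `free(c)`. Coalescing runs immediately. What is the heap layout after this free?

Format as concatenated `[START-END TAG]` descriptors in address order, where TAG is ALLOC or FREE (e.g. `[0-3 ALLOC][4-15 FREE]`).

Answer: [0-6 ALLOC][7-24 FREE]

Derivation:
Op 1: a = malloc(1) -> a = 0; heap: [0-0 ALLOC][1-24 FREE]
Op 2: a = realloc(a, 2) -> a = 0; heap: [0-1 ALLOC][2-24 FREE]
Op 3: a = realloc(a, 12) -> a = 0; heap: [0-11 ALLOC][12-24 FREE]
Op 4: free(a) -> (freed a); heap: [0-24 FREE]
Op 5: b = malloc(1) -> b = 0; heap: [0-0 ALLOC][1-24 FREE]
Op 6: b = realloc(b, 7) -> b = 0; heap: [0-6 ALLOC][7-24 FREE]
Op 7: c = malloc(3) -> c = 7; heap: [0-6 ALLOC][7-9 ALLOC][10-24 FREE]
free(c): c = 7 -> block [7-9 ALLOC]; mark free, coalesce with adjacent free neighbors -> [0-6 ALLOC][7-24 FREE]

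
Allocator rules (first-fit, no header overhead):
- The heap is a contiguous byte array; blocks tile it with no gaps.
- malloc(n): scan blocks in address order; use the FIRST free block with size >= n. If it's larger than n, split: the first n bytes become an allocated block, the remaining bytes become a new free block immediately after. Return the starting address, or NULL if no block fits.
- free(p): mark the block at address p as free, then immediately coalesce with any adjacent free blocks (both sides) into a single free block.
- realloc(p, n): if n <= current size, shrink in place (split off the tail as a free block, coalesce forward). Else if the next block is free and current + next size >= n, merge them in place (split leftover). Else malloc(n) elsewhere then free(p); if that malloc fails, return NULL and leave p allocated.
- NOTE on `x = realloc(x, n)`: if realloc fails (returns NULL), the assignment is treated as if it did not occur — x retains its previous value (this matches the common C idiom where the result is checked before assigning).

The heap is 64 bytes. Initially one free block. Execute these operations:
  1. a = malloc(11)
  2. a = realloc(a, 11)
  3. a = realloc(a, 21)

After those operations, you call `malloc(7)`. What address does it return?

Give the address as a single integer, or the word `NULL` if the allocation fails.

Answer: 21

Derivation:
Op 1: a = malloc(11) -> a = 0; heap: [0-10 ALLOC][11-63 FREE]
Op 2: a = realloc(a, 11) -> a = 0; heap: [0-10 ALLOC][11-63 FREE]
Op 3: a = realloc(a, 21) -> a = 0; heap: [0-20 ALLOC][21-63 FREE]
malloc(7): first-fit scan over [0-20 ALLOC][21-63 FREE] -> 21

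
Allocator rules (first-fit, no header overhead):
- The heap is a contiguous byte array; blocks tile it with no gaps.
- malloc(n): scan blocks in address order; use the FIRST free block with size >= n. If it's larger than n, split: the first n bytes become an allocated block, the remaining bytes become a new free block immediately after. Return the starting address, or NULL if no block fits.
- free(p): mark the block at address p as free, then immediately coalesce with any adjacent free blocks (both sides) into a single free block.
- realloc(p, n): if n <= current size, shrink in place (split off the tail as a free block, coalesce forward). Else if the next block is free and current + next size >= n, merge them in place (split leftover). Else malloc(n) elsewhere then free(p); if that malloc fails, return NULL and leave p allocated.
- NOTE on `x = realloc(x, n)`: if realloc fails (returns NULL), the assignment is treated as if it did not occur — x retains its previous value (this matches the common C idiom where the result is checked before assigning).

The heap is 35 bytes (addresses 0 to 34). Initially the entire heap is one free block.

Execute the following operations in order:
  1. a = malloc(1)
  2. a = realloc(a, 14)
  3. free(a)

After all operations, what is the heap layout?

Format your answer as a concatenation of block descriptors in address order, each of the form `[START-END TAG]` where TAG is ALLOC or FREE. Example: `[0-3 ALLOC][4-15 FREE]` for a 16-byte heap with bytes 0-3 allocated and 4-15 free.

Answer: [0-34 FREE]

Derivation:
Op 1: a = malloc(1) -> a = 0; heap: [0-0 ALLOC][1-34 FREE]
Op 2: a = realloc(a, 14) -> a = 0; heap: [0-13 ALLOC][14-34 FREE]
Op 3: free(a) -> (freed a); heap: [0-34 FREE]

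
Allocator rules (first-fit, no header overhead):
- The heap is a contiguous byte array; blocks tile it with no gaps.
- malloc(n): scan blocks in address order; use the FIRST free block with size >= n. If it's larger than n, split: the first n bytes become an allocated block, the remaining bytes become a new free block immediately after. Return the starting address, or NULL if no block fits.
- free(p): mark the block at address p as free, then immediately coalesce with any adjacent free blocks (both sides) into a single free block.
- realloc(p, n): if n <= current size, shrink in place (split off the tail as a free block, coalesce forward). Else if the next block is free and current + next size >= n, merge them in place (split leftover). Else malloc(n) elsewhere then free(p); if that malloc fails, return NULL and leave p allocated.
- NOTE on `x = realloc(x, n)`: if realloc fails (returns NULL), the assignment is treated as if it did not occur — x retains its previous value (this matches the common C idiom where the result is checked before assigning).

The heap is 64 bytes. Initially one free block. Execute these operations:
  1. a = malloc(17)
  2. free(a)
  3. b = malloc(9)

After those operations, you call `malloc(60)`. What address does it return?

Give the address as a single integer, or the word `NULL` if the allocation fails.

Answer: NULL

Derivation:
Op 1: a = malloc(17) -> a = 0; heap: [0-16 ALLOC][17-63 FREE]
Op 2: free(a) -> (freed a); heap: [0-63 FREE]
Op 3: b = malloc(9) -> b = 0; heap: [0-8 ALLOC][9-63 FREE]
malloc(60): first-fit scan over [0-8 ALLOC][9-63 FREE] -> NULL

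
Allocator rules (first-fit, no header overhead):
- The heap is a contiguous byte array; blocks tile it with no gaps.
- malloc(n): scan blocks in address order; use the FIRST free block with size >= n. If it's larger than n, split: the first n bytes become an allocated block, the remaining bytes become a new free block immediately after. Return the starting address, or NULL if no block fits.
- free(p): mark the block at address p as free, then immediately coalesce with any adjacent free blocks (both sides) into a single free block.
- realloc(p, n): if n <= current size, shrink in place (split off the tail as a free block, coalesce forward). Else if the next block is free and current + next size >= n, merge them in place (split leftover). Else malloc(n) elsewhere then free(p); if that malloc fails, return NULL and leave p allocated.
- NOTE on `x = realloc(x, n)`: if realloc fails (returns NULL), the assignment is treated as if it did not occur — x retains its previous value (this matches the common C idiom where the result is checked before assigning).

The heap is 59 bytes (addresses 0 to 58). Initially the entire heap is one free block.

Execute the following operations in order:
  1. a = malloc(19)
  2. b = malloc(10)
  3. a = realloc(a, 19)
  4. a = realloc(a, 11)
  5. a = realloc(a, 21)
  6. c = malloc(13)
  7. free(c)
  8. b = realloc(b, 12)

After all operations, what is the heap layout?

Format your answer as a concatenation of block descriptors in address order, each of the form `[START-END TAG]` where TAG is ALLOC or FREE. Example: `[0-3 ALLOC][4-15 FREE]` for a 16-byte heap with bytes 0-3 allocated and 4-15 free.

Op 1: a = malloc(19) -> a = 0; heap: [0-18 ALLOC][19-58 FREE]
Op 2: b = malloc(10) -> b = 19; heap: [0-18 ALLOC][19-28 ALLOC][29-58 FREE]
Op 3: a = realloc(a, 19) -> a = 0; heap: [0-18 ALLOC][19-28 ALLOC][29-58 FREE]
Op 4: a = realloc(a, 11) -> a = 0; heap: [0-10 ALLOC][11-18 FREE][19-28 ALLOC][29-58 FREE]
Op 5: a = realloc(a, 21) -> a = 29; heap: [0-18 FREE][19-28 ALLOC][29-49 ALLOC][50-58 FREE]
Op 6: c = malloc(13) -> c = 0; heap: [0-12 ALLOC][13-18 FREE][19-28 ALLOC][29-49 ALLOC][50-58 FREE]
Op 7: free(c) -> (freed c); heap: [0-18 FREE][19-28 ALLOC][29-49 ALLOC][50-58 FREE]
Op 8: b = realloc(b, 12) -> b = 0; heap: [0-11 ALLOC][12-28 FREE][29-49 ALLOC][50-58 FREE]

Answer: [0-11 ALLOC][12-28 FREE][29-49 ALLOC][50-58 FREE]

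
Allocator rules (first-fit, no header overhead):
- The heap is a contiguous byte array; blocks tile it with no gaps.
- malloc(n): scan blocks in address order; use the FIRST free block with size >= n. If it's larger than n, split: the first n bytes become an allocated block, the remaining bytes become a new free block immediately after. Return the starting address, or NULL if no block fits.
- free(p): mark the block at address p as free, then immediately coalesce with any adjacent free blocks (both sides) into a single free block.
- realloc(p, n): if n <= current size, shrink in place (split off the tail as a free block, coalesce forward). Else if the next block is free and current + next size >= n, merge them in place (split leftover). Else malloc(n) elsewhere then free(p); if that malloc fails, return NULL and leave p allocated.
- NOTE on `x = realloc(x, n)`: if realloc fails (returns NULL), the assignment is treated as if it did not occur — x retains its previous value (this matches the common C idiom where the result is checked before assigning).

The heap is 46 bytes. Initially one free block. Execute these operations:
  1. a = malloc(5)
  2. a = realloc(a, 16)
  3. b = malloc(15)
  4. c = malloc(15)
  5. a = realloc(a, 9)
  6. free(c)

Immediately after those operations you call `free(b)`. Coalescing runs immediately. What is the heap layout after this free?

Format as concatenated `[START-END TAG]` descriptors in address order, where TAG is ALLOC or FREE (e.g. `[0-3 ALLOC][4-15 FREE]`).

Op 1: a = malloc(5) -> a = 0; heap: [0-4 ALLOC][5-45 FREE]
Op 2: a = realloc(a, 16) -> a = 0; heap: [0-15 ALLOC][16-45 FREE]
Op 3: b = malloc(15) -> b = 16; heap: [0-15 ALLOC][16-30 ALLOC][31-45 FREE]
Op 4: c = malloc(15) -> c = 31; heap: [0-15 ALLOC][16-30 ALLOC][31-45 ALLOC]
Op 5: a = realloc(a, 9) -> a = 0; heap: [0-8 ALLOC][9-15 FREE][16-30 ALLOC][31-45 ALLOC]
Op 6: free(c) -> (freed c); heap: [0-8 ALLOC][9-15 FREE][16-30 ALLOC][31-45 FREE]
free(b): b = 16 -> block [16-30 ALLOC]; mark free, coalesce with adjacent free neighbors -> [0-8 ALLOC][9-45 FREE]

Answer: [0-8 ALLOC][9-45 FREE]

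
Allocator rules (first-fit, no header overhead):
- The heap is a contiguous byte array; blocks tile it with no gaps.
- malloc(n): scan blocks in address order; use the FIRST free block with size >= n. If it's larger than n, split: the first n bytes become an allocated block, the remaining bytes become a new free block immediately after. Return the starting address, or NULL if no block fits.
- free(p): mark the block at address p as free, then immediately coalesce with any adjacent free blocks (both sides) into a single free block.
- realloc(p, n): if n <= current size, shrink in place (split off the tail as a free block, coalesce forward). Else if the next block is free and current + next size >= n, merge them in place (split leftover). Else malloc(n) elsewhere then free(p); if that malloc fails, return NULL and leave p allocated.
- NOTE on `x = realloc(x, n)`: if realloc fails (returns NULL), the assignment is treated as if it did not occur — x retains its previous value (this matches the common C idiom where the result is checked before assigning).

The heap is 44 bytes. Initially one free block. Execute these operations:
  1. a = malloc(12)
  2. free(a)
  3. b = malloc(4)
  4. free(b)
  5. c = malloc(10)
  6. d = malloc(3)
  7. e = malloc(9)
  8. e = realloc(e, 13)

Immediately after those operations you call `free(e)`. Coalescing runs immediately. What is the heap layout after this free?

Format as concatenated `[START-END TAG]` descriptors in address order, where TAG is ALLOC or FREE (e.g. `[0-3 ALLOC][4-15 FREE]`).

Answer: [0-9 ALLOC][10-12 ALLOC][13-43 FREE]

Derivation:
Op 1: a = malloc(12) -> a = 0; heap: [0-11 ALLOC][12-43 FREE]
Op 2: free(a) -> (freed a); heap: [0-43 FREE]
Op 3: b = malloc(4) -> b = 0; heap: [0-3 ALLOC][4-43 FREE]
Op 4: free(b) -> (freed b); heap: [0-43 FREE]
Op 5: c = malloc(10) -> c = 0; heap: [0-9 ALLOC][10-43 FREE]
Op 6: d = malloc(3) -> d = 10; heap: [0-9 ALLOC][10-12 ALLOC][13-43 FREE]
Op 7: e = malloc(9) -> e = 13; heap: [0-9 ALLOC][10-12 ALLOC][13-21 ALLOC][22-43 FREE]
Op 8: e = realloc(e, 13) -> e = 13; heap: [0-9 ALLOC][10-12 ALLOC][13-25 ALLOC][26-43 FREE]
free(e): e = 13 -> block [13-25 ALLOC]; mark free, coalesce with adjacent free neighbors -> [0-9 ALLOC][10-12 ALLOC][13-43 FREE]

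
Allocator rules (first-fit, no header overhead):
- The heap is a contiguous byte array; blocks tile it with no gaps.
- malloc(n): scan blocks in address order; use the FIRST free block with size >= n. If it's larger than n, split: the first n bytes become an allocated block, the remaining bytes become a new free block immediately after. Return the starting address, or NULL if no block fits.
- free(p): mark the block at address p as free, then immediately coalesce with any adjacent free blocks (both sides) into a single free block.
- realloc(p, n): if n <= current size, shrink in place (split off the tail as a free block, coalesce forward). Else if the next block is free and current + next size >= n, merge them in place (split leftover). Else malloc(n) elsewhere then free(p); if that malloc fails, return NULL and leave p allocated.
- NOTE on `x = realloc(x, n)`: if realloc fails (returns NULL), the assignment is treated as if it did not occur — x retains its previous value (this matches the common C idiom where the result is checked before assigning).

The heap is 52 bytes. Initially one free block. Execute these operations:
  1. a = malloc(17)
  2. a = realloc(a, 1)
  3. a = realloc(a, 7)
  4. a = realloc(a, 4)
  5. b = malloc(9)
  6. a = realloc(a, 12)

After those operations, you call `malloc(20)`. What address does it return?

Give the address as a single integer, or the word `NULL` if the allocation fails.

Answer: 25

Derivation:
Op 1: a = malloc(17) -> a = 0; heap: [0-16 ALLOC][17-51 FREE]
Op 2: a = realloc(a, 1) -> a = 0; heap: [0-0 ALLOC][1-51 FREE]
Op 3: a = realloc(a, 7) -> a = 0; heap: [0-6 ALLOC][7-51 FREE]
Op 4: a = realloc(a, 4) -> a = 0; heap: [0-3 ALLOC][4-51 FREE]
Op 5: b = malloc(9) -> b = 4; heap: [0-3 ALLOC][4-12 ALLOC][13-51 FREE]
Op 6: a = realloc(a, 12) -> a = 13; heap: [0-3 FREE][4-12 ALLOC][13-24 ALLOC][25-51 FREE]
malloc(20): first-fit scan over [0-3 FREE][4-12 ALLOC][13-24 ALLOC][25-51 FREE] -> 25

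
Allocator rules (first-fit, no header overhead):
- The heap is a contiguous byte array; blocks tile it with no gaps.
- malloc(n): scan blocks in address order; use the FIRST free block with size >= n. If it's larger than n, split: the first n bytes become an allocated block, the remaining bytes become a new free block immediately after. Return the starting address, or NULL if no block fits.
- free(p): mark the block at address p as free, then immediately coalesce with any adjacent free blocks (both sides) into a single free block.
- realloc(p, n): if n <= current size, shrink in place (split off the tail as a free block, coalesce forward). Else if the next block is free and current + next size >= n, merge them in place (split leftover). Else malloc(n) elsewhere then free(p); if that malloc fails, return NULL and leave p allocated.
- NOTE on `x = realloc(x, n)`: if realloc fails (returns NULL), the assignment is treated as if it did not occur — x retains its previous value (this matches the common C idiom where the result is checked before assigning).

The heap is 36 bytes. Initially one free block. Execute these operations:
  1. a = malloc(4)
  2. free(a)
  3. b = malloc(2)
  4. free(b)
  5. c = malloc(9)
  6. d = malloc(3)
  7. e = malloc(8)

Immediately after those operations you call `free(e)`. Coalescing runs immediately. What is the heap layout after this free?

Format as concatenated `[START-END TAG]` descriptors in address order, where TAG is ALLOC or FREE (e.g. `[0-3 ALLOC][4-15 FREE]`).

Op 1: a = malloc(4) -> a = 0; heap: [0-3 ALLOC][4-35 FREE]
Op 2: free(a) -> (freed a); heap: [0-35 FREE]
Op 3: b = malloc(2) -> b = 0; heap: [0-1 ALLOC][2-35 FREE]
Op 4: free(b) -> (freed b); heap: [0-35 FREE]
Op 5: c = malloc(9) -> c = 0; heap: [0-8 ALLOC][9-35 FREE]
Op 6: d = malloc(3) -> d = 9; heap: [0-8 ALLOC][9-11 ALLOC][12-35 FREE]
Op 7: e = malloc(8) -> e = 12; heap: [0-8 ALLOC][9-11 ALLOC][12-19 ALLOC][20-35 FREE]
free(e): e = 12 -> block [12-19 ALLOC]; mark free, coalesce with adjacent free neighbors -> [0-8 ALLOC][9-11 ALLOC][12-35 FREE]

Answer: [0-8 ALLOC][9-11 ALLOC][12-35 FREE]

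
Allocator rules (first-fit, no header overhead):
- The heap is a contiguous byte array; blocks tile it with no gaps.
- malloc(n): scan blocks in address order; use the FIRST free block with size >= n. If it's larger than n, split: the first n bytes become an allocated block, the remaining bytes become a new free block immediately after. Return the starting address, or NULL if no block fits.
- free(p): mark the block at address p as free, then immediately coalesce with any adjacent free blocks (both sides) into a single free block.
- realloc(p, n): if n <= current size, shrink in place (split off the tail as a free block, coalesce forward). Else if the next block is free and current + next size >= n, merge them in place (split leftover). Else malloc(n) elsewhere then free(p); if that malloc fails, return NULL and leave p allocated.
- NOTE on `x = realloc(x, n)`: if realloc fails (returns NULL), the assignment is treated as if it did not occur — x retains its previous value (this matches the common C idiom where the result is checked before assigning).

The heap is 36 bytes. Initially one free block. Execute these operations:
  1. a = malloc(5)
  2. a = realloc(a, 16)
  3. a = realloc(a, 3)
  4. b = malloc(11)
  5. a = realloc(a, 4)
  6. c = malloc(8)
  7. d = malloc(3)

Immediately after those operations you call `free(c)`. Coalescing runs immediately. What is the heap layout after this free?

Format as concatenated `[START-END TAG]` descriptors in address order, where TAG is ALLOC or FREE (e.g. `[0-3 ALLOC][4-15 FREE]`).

Answer: [0-2 ALLOC][3-13 ALLOC][14-17 ALLOC][18-35 FREE]

Derivation:
Op 1: a = malloc(5) -> a = 0; heap: [0-4 ALLOC][5-35 FREE]
Op 2: a = realloc(a, 16) -> a = 0; heap: [0-15 ALLOC][16-35 FREE]
Op 3: a = realloc(a, 3) -> a = 0; heap: [0-2 ALLOC][3-35 FREE]
Op 4: b = malloc(11) -> b = 3; heap: [0-2 ALLOC][3-13 ALLOC][14-35 FREE]
Op 5: a = realloc(a, 4) -> a = 14; heap: [0-2 FREE][3-13 ALLOC][14-17 ALLOC][18-35 FREE]
Op 6: c = malloc(8) -> c = 18; heap: [0-2 FREE][3-13 ALLOC][14-17 ALLOC][18-25 ALLOC][26-35 FREE]
Op 7: d = malloc(3) -> d = 0; heap: [0-2 ALLOC][3-13 ALLOC][14-17 ALLOC][18-25 ALLOC][26-35 FREE]
free(c): c = 18 -> block [18-25 ALLOC]; mark free, coalesce with adjacent free neighbors -> [0-2 ALLOC][3-13 ALLOC][14-17 ALLOC][18-35 FREE]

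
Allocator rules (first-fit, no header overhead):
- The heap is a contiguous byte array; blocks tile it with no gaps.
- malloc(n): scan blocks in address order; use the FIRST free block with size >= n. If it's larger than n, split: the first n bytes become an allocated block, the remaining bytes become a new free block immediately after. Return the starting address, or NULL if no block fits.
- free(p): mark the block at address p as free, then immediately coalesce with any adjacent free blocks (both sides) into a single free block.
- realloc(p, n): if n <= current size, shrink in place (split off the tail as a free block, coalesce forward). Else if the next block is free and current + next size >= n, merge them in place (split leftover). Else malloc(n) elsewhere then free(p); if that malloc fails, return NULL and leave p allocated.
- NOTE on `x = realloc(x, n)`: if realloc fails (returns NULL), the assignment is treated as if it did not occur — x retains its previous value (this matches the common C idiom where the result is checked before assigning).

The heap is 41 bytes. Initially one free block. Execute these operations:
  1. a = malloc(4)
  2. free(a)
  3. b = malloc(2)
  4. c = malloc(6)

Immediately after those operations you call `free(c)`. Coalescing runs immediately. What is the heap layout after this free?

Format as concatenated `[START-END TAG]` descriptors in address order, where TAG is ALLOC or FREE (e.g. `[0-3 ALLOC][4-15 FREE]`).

Op 1: a = malloc(4) -> a = 0; heap: [0-3 ALLOC][4-40 FREE]
Op 2: free(a) -> (freed a); heap: [0-40 FREE]
Op 3: b = malloc(2) -> b = 0; heap: [0-1 ALLOC][2-40 FREE]
Op 4: c = malloc(6) -> c = 2; heap: [0-1 ALLOC][2-7 ALLOC][8-40 FREE]
free(c): c = 2 -> block [2-7 ALLOC]; mark free, coalesce with adjacent free neighbors -> [0-1 ALLOC][2-40 FREE]

Answer: [0-1 ALLOC][2-40 FREE]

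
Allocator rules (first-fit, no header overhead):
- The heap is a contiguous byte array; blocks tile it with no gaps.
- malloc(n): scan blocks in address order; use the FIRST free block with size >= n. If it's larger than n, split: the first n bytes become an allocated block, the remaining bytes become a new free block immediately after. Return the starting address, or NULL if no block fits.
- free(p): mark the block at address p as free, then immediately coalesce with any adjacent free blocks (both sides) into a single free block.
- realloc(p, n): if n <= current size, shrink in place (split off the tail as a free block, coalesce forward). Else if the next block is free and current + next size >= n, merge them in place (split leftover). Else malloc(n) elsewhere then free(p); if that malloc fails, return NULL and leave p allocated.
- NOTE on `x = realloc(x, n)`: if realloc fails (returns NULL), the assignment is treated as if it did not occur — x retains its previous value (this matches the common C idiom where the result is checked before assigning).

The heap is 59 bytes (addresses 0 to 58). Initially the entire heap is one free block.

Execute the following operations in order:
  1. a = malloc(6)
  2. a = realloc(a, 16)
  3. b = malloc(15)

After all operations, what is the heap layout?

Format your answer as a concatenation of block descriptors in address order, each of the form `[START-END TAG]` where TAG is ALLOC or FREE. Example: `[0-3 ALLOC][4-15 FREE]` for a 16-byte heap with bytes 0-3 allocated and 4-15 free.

Op 1: a = malloc(6) -> a = 0; heap: [0-5 ALLOC][6-58 FREE]
Op 2: a = realloc(a, 16) -> a = 0; heap: [0-15 ALLOC][16-58 FREE]
Op 3: b = malloc(15) -> b = 16; heap: [0-15 ALLOC][16-30 ALLOC][31-58 FREE]

Answer: [0-15 ALLOC][16-30 ALLOC][31-58 FREE]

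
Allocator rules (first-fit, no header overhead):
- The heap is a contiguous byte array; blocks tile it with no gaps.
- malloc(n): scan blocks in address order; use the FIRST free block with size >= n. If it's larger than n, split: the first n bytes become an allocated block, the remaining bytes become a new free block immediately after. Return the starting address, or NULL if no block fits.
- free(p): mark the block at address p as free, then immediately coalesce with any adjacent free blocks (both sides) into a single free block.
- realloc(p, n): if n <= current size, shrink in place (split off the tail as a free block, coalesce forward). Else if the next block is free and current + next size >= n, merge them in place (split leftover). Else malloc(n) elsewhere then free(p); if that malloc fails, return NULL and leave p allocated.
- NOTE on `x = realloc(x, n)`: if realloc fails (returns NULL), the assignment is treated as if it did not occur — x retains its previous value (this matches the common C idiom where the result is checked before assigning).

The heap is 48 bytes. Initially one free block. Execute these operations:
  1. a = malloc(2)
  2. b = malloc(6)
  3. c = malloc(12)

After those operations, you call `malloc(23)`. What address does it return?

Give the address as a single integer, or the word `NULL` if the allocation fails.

Answer: 20

Derivation:
Op 1: a = malloc(2) -> a = 0; heap: [0-1 ALLOC][2-47 FREE]
Op 2: b = malloc(6) -> b = 2; heap: [0-1 ALLOC][2-7 ALLOC][8-47 FREE]
Op 3: c = malloc(12) -> c = 8; heap: [0-1 ALLOC][2-7 ALLOC][8-19 ALLOC][20-47 FREE]
malloc(23): first-fit scan over [0-1 ALLOC][2-7 ALLOC][8-19 ALLOC][20-47 FREE] -> 20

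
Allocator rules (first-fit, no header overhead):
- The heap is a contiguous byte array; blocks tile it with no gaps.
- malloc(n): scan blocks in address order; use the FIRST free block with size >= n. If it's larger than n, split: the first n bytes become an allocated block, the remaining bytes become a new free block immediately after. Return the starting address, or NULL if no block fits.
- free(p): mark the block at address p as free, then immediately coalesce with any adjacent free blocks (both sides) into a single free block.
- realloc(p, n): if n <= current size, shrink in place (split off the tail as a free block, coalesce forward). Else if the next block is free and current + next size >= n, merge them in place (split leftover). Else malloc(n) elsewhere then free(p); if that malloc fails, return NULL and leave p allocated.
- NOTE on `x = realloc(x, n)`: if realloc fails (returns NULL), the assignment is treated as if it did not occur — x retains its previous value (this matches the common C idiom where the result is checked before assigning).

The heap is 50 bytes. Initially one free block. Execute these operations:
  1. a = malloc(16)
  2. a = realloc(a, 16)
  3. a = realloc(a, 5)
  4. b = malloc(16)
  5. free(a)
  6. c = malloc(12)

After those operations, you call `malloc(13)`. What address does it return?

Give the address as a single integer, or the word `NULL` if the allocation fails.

Op 1: a = malloc(16) -> a = 0; heap: [0-15 ALLOC][16-49 FREE]
Op 2: a = realloc(a, 16) -> a = 0; heap: [0-15 ALLOC][16-49 FREE]
Op 3: a = realloc(a, 5) -> a = 0; heap: [0-4 ALLOC][5-49 FREE]
Op 4: b = malloc(16) -> b = 5; heap: [0-4 ALLOC][5-20 ALLOC][21-49 FREE]
Op 5: free(a) -> (freed a); heap: [0-4 FREE][5-20 ALLOC][21-49 FREE]
Op 6: c = malloc(12) -> c = 21; heap: [0-4 FREE][5-20 ALLOC][21-32 ALLOC][33-49 FREE]
malloc(13): first-fit scan over [0-4 FREE][5-20 ALLOC][21-32 ALLOC][33-49 FREE] -> 33

Answer: 33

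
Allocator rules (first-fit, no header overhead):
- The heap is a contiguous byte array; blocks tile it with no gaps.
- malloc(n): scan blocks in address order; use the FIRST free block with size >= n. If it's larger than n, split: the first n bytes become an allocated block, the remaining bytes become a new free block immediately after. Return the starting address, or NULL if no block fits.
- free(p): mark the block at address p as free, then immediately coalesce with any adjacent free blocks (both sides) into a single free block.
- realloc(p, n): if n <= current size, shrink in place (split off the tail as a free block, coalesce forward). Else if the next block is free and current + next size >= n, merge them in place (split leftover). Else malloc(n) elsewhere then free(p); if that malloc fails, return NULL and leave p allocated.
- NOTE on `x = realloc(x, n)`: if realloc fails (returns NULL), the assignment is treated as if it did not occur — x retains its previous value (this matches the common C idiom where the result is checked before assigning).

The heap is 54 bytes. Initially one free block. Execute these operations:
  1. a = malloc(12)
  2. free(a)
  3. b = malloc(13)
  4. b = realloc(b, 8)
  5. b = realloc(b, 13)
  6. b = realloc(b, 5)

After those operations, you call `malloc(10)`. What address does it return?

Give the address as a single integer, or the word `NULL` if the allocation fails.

Answer: 5

Derivation:
Op 1: a = malloc(12) -> a = 0; heap: [0-11 ALLOC][12-53 FREE]
Op 2: free(a) -> (freed a); heap: [0-53 FREE]
Op 3: b = malloc(13) -> b = 0; heap: [0-12 ALLOC][13-53 FREE]
Op 4: b = realloc(b, 8) -> b = 0; heap: [0-7 ALLOC][8-53 FREE]
Op 5: b = realloc(b, 13) -> b = 0; heap: [0-12 ALLOC][13-53 FREE]
Op 6: b = realloc(b, 5) -> b = 0; heap: [0-4 ALLOC][5-53 FREE]
malloc(10): first-fit scan over [0-4 ALLOC][5-53 FREE] -> 5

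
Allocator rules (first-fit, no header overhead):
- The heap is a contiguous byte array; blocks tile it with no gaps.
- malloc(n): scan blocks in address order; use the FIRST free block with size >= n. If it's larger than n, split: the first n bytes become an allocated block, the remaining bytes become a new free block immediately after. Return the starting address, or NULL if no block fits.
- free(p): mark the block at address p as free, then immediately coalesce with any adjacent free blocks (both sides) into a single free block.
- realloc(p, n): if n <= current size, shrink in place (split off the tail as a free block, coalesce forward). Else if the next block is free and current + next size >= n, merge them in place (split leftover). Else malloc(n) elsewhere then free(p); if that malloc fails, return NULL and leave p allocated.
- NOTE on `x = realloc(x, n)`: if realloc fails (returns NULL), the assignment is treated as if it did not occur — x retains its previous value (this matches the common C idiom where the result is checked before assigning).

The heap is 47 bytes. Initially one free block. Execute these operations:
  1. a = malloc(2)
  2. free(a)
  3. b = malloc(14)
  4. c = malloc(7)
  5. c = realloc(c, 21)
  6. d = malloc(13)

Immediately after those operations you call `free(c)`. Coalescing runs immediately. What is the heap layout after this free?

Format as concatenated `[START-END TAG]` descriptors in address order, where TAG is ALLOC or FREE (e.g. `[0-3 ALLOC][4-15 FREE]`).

Answer: [0-13 ALLOC][14-46 FREE]

Derivation:
Op 1: a = malloc(2) -> a = 0; heap: [0-1 ALLOC][2-46 FREE]
Op 2: free(a) -> (freed a); heap: [0-46 FREE]
Op 3: b = malloc(14) -> b = 0; heap: [0-13 ALLOC][14-46 FREE]
Op 4: c = malloc(7) -> c = 14; heap: [0-13 ALLOC][14-20 ALLOC][21-46 FREE]
Op 5: c = realloc(c, 21) -> c = 14; heap: [0-13 ALLOC][14-34 ALLOC][35-46 FREE]
Op 6: d = malloc(13) -> d = NULL; heap: [0-13 ALLOC][14-34 ALLOC][35-46 FREE]
free(c): c = 14 -> block [14-34 ALLOC]; mark free, coalesce with adjacent free neighbors -> [0-13 ALLOC][14-46 FREE]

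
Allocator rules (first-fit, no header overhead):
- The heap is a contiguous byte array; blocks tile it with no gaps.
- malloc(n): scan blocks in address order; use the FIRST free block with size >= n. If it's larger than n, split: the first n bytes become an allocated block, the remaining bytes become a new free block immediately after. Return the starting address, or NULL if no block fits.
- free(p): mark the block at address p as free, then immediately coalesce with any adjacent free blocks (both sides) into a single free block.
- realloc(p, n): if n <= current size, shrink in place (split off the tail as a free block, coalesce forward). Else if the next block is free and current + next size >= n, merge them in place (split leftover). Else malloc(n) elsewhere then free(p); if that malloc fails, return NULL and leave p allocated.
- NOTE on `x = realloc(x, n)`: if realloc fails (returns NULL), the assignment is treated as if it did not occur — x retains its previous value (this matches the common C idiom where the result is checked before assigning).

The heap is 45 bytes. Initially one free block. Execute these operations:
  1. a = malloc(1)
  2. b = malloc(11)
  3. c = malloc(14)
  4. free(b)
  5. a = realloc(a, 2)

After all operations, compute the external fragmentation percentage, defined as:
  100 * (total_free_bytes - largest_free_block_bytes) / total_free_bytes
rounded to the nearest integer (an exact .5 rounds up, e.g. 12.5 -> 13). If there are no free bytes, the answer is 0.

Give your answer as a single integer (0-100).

Answer: 34

Derivation:
Op 1: a = malloc(1) -> a = 0; heap: [0-0 ALLOC][1-44 FREE]
Op 2: b = malloc(11) -> b = 1; heap: [0-0 ALLOC][1-11 ALLOC][12-44 FREE]
Op 3: c = malloc(14) -> c = 12; heap: [0-0 ALLOC][1-11 ALLOC][12-25 ALLOC][26-44 FREE]
Op 4: free(b) -> (freed b); heap: [0-0 ALLOC][1-11 FREE][12-25 ALLOC][26-44 FREE]
Op 5: a = realloc(a, 2) -> a = 0; heap: [0-1 ALLOC][2-11 FREE][12-25 ALLOC][26-44 FREE]
Free blocks: [10 19] total_free=29 largest=19 -> 100*(29-19)/29 = 1000/29 ≈ 34.483 -> rounds to 34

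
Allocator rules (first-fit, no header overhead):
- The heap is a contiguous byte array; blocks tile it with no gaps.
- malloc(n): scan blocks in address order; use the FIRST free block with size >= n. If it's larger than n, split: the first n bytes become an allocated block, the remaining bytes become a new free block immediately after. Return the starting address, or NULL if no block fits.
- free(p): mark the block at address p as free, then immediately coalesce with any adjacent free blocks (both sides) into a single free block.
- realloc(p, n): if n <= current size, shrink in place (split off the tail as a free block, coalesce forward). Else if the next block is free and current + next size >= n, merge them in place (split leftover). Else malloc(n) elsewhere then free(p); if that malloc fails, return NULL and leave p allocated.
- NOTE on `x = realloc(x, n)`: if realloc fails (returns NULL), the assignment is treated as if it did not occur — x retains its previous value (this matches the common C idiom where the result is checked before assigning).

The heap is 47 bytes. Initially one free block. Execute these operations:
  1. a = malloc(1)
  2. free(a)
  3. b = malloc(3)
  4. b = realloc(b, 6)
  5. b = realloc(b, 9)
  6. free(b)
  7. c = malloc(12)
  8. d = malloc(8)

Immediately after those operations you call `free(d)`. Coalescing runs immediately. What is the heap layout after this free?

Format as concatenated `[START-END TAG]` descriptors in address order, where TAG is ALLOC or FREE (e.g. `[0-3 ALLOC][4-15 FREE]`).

Answer: [0-11 ALLOC][12-46 FREE]

Derivation:
Op 1: a = malloc(1) -> a = 0; heap: [0-0 ALLOC][1-46 FREE]
Op 2: free(a) -> (freed a); heap: [0-46 FREE]
Op 3: b = malloc(3) -> b = 0; heap: [0-2 ALLOC][3-46 FREE]
Op 4: b = realloc(b, 6) -> b = 0; heap: [0-5 ALLOC][6-46 FREE]
Op 5: b = realloc(b, 9) -> b = 0; heap: [0-8 ALLOC][9-46 FREE]
Op 6: free(b) -> (freed b); heap: [0-46 FREE]
Op 7: c = malloc(12) -> c = 0; heap: [0-11 ALLOC][12-46 FREE]
Op 8: d = malloc(8) -> d = 12; heap: [0-11 ALLOC][12-19 ALLOC][20-46 FREE]
free(d): d = 12 -> block [12-19 ALLOC]; mark free, coalesce with adjacent free neighbors -> [0-11 ALLOC][12-46 FREE]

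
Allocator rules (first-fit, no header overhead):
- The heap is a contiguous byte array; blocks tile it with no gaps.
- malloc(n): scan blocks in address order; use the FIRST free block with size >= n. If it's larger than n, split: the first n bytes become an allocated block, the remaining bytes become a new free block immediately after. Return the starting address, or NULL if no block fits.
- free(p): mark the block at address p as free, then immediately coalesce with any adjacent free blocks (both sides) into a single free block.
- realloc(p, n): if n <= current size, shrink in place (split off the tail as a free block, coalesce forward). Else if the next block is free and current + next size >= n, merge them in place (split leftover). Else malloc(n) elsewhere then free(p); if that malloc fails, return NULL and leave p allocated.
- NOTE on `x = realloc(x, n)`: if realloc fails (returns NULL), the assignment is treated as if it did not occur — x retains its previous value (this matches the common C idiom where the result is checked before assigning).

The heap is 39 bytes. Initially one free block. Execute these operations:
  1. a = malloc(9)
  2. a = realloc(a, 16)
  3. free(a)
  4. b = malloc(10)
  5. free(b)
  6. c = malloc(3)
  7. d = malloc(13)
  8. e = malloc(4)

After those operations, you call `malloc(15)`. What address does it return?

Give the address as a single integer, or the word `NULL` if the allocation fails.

Op 1: a = malloc(9) -> a = 0; heap: [0-8 ALLOC][9-38 FREE]
Op 2: a = realloc(a, 16) -> a = 0; heap: [0-15 ALLOC][16-38 FREE]
Op 3: free(a) -> (freed a); heap: [0-38 FREE]
Op 4: b = malloc(10) -> b = 0; heap: [0-9 ALLOC][10-38 FREE]
Op 5: free(b) -> (freed b); heap: [0-38 FREE]
Op 6: c = malloc(3) -> c = 0; heap: [0-2 ALLOC][3-38 FREE]
Op 7: d = malloc(13) -> d = 3; heap: [0-2 ALLOC][3-15 ALLOC][16-38 FREE]
Op 8: e = malloc(4) -> e = 16; heap: [0-2 ALLOC][3-15 ALLOC][16-19 ALLOC][20-38 FREE]
malloc(15): first-fit scan over [0-2 ALLOC][3-15 ALLOC][16-19 ALLOC][20-38 FREE] -> 20

Answer: 20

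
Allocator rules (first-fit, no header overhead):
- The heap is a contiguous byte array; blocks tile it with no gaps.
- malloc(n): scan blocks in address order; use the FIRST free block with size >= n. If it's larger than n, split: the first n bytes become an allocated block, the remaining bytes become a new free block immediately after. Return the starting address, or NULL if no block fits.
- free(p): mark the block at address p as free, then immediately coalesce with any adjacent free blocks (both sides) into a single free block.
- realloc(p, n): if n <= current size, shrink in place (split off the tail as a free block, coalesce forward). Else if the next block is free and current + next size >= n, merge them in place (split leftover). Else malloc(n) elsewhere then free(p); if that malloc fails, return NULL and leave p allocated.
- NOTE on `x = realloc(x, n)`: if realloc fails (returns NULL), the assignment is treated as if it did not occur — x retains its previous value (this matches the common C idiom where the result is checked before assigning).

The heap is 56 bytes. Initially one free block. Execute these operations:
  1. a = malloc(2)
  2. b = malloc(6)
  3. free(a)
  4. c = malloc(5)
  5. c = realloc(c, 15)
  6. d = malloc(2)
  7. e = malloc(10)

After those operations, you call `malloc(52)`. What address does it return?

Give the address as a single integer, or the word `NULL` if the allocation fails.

Op 1: a = malloc(2) -> a = 0; heap: [0-1 ALLOC][2-55 FREE]
Op 2: b = malloc(6) -> b = 2; heap: [0-1 ALLOC][2-7 ALLOC][8-55 FREE]
Op 3: free(a) -> (freed a); heap: [0-1 FREE][2-7 ALLOC][8-55 FREE]
Op 4: c = malloc(5) -> c = 8; heap: [0-1 FREE][2-7 ALLOC][8-12 ALLOC][13-55 FREE]
Op 5: c = realloc(c, 15) -> c = 8; heap: [0-1 FREE][2-7 ALLOC][8-22 ALLOC][23-55 FREE]
Op 6: d = malloc(2) -> d = 0; heap: [0-1 ALLOC][2-7 ALLOC][8-22 ALLOC][23-55 FREE]
Op 7: e = malloc(10) -> e = 23; heap: [0-1 ALLOC][2-7 ALLOC][8-22 ALLOC][23-32 ALLOC][33-55 FREE]
malloc(52): first-fit scan over [0-1 ALLOC][2-7 ALLOC][8-22 ALLOC][23-32 ALLOC][33-55 FREE] -> NULL

Answer: NULL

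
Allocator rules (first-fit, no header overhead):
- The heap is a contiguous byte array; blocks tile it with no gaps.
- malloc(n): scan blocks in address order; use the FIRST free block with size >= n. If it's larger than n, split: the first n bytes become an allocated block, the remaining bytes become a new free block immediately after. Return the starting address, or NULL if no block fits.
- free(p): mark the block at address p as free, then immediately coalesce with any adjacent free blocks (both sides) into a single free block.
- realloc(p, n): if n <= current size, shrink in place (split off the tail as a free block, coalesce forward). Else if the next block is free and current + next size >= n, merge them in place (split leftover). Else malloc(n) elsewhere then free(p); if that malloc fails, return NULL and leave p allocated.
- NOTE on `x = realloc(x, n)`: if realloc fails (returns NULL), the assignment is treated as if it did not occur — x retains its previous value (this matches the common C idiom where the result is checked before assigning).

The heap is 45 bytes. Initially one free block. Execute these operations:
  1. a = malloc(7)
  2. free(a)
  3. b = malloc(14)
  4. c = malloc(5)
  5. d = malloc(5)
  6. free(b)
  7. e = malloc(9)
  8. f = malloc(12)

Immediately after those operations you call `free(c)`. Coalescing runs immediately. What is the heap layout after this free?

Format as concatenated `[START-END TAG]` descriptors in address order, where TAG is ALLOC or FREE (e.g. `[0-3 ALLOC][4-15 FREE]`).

Answer: [0-8 ALLOC][9-18 FREE][19-23 ALLOC][24-35 ALLOC][36-44 FREE]

Derivation:
Op 1: a = malloc(7) -> a = 0; heap: [0-6 ALLOC][7-44 FREE]
Op 2: free(a) -> (freed a); heap: [0-44 FREE]
Op 3: b = malloc(14) -> b = 0; heap: [0-13 ALLOC][14-44 FREE]
Op 4: c = malloc(5) -> c = 14; heap: [0-13 ALLOC][14-18 ALLOC][19-44 FREE]
Op 5: d = malloc(5) -> d = 19; heap: [0-13 ALLOC][14-18 ALLOC][19-23 ALLOC][24-44 FREE]
Op 6: free(b) -> (freed b); heap: [0-13 FREE][14-18 ALLOC][19-23 ALLOC][24-44 FREE]
Op 7: e = malloc(9) -> e = 0; heap: [0-8 ALLOC][9-13 FREE][14-18 ALLOC][19-23 ALLOC][24-44 FREE]
Op 8: f = malloc(12) -> f = 24; heap: [0-8 ALLOC][9-13 FREE][14-18 ALLOC][19-23 ALLOC][24-35 ALLOC][36-44 FREE]
free(c): c = 14 -> block [14-18 ALLOC]; mark free, coalesce with adjacent free neighbors -> [0-8 ALLOC][9-18 FREE][19-23 ALLOC][24-35 ALLOC][36-44 FREE]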